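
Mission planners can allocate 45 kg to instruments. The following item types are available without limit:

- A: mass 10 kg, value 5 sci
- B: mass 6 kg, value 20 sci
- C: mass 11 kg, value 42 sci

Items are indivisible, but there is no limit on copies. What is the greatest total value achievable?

Best value-per-unit is C at 42/11, and filling with it alone uses mass 4×11=44. No mix of the others beats 4×42 = 168.

168 sci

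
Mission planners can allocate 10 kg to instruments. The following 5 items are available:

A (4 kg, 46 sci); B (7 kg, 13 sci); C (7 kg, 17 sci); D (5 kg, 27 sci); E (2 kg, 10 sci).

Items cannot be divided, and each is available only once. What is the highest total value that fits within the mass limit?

Check high-value combinations within 10 kg:
- A+D: mass 4+5=9, value 46+27=73
- A+E: mass 4+2=6, value 46+10=56
- A: mass 4, value 46
- D+E: mass 5+2=7, value 27+10=37
- D: mass 5, value 27
Best: 73 sci.

73 sci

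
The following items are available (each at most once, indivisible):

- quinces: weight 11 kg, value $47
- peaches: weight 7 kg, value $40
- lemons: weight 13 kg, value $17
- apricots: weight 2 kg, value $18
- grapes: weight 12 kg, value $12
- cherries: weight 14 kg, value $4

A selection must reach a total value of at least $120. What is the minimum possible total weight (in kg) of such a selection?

Subsets with value ≥ 120, sorted by total weight:
- quinces+peaches+lemons+apricots: weight 33, value 122
- quinces+peaches+lemons+apricots+grapes: weight 45, value 134
- quinces+peaches+apricots+grapes+cherries: weight 46, value 121
- quinces+peaches+lemons+apricots+cherries: weight 47, value 126
Minimum weight: 33 kg.

33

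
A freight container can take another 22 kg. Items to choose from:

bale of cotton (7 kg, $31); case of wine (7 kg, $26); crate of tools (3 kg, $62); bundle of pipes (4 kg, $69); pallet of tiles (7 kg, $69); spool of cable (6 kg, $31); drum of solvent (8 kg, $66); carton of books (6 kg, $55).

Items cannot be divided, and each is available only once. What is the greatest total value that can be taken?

$266

This is a 0/1 knapsack; check combinations near the capacity.
- crate of tools+bundle of pipes+pallet of tiles+drum of solvent: weight 3+4+7+8=22, value 62+69+69+66=266
- crate of tools+bundle of pipes+pallet of tiles+carton of books: weight 3+4+7+6=20, value 62+69+69+55=255
- crate of tools+bundle of pipes+drum of solvent+carton of books: weight 3+4+8+6=21, value 62+69+66+55=252
- crate of tools+bundle of pipes+pallet of tiles+spool of cable: weight 3+4+7+6=20, value 62+69+69+31=231
- bale of cotton+crate of tools+bundle of pipes+pallet of tiles: weight 7+3+4+7=21, value 31+62+69+69=231
Best: $266.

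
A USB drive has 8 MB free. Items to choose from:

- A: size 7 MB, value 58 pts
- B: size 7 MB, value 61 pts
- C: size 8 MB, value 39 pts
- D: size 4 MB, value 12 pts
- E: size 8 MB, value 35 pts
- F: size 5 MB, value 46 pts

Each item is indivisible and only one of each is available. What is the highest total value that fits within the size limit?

Check high-value combinations within 8 MB:
- B: size 7, value 61
- A: size 7, value 58
- F: size 5, value 46
- C: size 8, value 39
Best: 61 pts.

61 pts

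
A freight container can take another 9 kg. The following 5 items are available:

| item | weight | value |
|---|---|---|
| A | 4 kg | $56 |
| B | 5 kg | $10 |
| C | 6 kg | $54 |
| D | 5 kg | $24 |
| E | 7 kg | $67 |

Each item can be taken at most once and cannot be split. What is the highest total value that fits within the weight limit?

This is a 0/1 knapsack; check combinations near the capacity.
- A+D: weight 4+5=9, value 56+24=80
- E: weight 7, value 67
- A+B: weight 4+5=9, value 56+10=66
- A: weight 4, value 56
Best: $80.

$80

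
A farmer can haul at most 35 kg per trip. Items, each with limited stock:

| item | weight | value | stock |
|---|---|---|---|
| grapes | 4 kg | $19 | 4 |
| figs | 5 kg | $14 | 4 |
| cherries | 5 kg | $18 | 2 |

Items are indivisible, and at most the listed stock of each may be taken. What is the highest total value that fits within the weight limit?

Best selections within weight 35 and stock limits:
- 4×grapes + 1×figs + 2×cherries: weight 31, value 126
- 4×grapes + 2×figs + 1×cherries: weight 31, value 122
- 3×grapes + 2×figs + 2×cherries: weight 32, value 121
Best: $126.

$126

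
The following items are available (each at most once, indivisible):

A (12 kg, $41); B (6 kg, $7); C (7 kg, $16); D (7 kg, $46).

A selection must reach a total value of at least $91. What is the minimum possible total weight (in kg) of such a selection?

25

Subsets with value ≥ 91, sorted by total weight:
- A+B+D: weight 25, value 94
- A+C+D: weight 26, value 103
- A+B+C+D: weight 32, value 110
Minimum weight: 25 kg.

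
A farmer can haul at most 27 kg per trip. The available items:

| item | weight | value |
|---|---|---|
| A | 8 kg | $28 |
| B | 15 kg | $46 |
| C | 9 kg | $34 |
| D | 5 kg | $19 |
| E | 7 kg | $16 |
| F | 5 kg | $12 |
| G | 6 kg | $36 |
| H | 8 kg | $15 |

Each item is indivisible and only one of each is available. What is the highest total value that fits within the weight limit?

Check high-value combinations within 27 kg:
- C+D+E+G: weight 9+5+7+6=27, value 34+19+16+36=105
- C+D+F+G: weight 9+5+5+6=25, value 34+19+12+36=101
- B+D+G: weight 15+5+6=26, value 46+19+36=101
- A+D+E+G: weight 8+5+7+6=26, value 28+19+16+36=99
- A+C+G: weight 8+9+6=23, value 28+34+36=98
Best: $105.

$105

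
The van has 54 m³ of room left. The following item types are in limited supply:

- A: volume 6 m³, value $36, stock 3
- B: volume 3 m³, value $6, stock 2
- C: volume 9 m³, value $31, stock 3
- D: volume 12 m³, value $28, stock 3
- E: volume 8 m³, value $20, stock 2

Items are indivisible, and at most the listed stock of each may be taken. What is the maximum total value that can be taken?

$221

Best selections within volume 54 and stock limits:
- 3×A + 3×C + 1×E: volume 53, value 221
- 3×A + 2×B + 3×C: volume 51, value 213
Best: $221.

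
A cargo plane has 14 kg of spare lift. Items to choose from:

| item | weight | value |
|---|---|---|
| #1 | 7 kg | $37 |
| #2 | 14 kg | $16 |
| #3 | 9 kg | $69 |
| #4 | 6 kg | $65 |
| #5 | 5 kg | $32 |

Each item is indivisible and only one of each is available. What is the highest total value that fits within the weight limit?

$102

Check high-value combinations within 14 kg:
- #1+#4: weight 7+6=13, value 37+65=102
- #3+#5: weight 9+5=14, value 69+32=101
- #4+#5: weight 6+5=11, value 65+32=97
Best: $102.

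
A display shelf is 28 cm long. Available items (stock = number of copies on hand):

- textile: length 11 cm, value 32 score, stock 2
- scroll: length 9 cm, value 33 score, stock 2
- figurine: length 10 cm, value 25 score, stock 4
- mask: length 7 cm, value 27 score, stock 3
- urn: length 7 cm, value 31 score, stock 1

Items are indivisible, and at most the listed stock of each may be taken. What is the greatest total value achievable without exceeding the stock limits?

Best selections within length 28 and stock limits:
- 3×mask + 1×urn: length 28, value 112
- 2×scroll + 1×urn: length 25, value 97
Best: 112 score.

112 score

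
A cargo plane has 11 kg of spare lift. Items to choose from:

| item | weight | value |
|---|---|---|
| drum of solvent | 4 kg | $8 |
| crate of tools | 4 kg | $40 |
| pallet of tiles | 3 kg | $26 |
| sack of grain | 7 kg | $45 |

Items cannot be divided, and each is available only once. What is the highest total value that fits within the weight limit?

$85

This is a 0/1 knapsack; check combinations near the capacity.
- crate of tools+sack of grain: weight 4+7=11, value 40+45=85
- drum of solvent+crate of tools+pallet of tiles: weight 4+4+3=11, value 8+40+26=74
- pallet of tiles+sack of grain: weight 3+7=10, value 26+45=71
Best: $85.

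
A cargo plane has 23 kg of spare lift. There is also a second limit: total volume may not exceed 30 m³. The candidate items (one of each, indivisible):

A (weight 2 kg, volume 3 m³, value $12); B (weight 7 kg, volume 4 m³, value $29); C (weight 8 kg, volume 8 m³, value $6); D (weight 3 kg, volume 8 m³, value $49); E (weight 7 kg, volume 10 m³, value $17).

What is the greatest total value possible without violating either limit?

$107

Feasible sets respecting both limits:
- A+B+D+E: weight 19, volume 25, value 107
- A+B+C+D: weight 20, volume 23, value 96
- B+D+E: weight 17, volume 22, value 95
Best: $107.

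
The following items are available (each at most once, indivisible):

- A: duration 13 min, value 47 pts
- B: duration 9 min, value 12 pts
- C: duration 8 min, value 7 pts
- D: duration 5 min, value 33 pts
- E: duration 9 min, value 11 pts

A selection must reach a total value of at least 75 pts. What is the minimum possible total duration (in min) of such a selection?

Subsets with value ≥ 75, sorted by total duration:
- A+D: duration 18, value 80
- A+C+D: duration 26, value 87
- A+B+D: duration 27, value 92
- A+D+E: duration 27, value 91
Minimum duration: 18 min.

18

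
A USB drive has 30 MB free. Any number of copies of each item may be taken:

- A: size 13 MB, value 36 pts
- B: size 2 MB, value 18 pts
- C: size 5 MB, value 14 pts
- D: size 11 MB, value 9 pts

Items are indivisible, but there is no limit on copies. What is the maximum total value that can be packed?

Best value-per-unit is B at 18/2, and filling with it alone uses size 15×2=30. No mix of the others beats 15×18 = 270.

270 pts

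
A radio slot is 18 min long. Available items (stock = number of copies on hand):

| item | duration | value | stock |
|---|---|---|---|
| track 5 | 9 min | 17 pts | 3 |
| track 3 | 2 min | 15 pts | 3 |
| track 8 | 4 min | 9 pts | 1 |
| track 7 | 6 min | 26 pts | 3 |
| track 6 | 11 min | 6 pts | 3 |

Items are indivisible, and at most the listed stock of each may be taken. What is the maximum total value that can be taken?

97 pts

Best selections within duration 18 and stock limits:
- 3×track 3 + 2×track 7: duration 18, value 97
- 2×track 3 + 2×track 7: duration 16, value 82
Best: 97 pts.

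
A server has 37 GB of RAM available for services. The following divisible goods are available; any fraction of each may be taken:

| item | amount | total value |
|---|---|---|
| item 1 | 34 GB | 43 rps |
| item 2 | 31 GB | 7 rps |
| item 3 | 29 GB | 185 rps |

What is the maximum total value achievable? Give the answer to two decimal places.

195.12

Take in order of value per unit:
- item 3 (185/29 per unit): all 29 → value 185, running total 185.00
- item 1 (43/34 per unit): 8 of 34 → value 8×43/34 = 10.1176, running total 195.12
Total 195.12.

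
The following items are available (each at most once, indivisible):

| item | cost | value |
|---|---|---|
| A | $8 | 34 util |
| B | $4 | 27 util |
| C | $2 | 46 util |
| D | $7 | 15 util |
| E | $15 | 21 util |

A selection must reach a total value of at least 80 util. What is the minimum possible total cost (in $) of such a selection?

Subsets with value ≥ 80, sorted by total cost:
- A+C: cost 10, value 80
- B+C+D: cost 13, value 88
- A+B+C: cost 14, value 107
- A+C+D: cost 17, value 95
Minimum cost: 10 $.

10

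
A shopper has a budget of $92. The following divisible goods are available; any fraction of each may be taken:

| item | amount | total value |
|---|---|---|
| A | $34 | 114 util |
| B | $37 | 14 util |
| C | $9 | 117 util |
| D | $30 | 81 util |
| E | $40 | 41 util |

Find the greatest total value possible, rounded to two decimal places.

331.48

Take in order of value per unit:
- C (117/9 per unit): all 9 → value 117, running total 117.00
- A (114/34 per unit): all 34 → value 114, running total 231.00
- D (81/30 per unit): all 30 → value 81, running total 312.00
- E (41/40 per unit): 19 of 40 → value 19×41/40 = 19.4750, running total 331.48
Total 331.48.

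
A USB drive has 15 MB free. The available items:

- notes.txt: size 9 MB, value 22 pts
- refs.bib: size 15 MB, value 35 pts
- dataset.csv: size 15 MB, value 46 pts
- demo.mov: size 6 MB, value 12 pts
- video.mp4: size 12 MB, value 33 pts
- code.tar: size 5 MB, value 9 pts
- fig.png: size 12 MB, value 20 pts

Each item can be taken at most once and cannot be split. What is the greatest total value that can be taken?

46 pts

Check high-value combinations within 15 MB:
- dataset.csv: size 15, value 46
- refs.bib: size 15, value 35
- notes.txt+demo.mov: size 9+6=15, value 22+12=34
- video.mp4: size 12, value 33
- notes.txt+code.tar: size 9+5=14, value 22+9=31
Best: 46 pts.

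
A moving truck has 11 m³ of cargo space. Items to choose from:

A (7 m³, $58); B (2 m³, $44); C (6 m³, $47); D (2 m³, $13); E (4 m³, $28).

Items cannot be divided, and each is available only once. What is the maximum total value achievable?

Check high-value combinations within 11 m³:
- A+B+D: volume 7+2+2=11, value 58+44+13=115
- B+C+D: volume 2+6+2=10, value 44+47+13=104
- A+B: volume 7+2=9, value 58+44=102
- B+C: volume 2+6=8, value 44+47=91
Best: $115.

$115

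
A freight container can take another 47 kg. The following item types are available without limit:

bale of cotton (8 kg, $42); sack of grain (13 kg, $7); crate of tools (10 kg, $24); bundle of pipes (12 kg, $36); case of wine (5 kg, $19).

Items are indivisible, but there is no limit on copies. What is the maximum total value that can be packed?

$229

Best value-per-unit is bale of cotton at 42/8; filling with it alone gives 5×42 = 210.
Optimal mix: 5×bale of cotton + 1×case of wine → weight 45, value 229.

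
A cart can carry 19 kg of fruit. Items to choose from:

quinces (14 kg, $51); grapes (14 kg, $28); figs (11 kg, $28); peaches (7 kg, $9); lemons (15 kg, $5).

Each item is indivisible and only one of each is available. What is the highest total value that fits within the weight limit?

$51

Check high-value combinations within 19 kg:
- quinces: weight 14, value 51
- figs+peaches: weight 11+7=18, value 28+9=37
- figs: weight 11, value 28
Best: $51.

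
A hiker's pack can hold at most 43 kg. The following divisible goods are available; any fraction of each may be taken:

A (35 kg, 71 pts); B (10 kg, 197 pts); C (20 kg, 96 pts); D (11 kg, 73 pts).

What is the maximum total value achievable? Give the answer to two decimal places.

Take in order of value per unit:
- B (197/10 per unit): all 10 → value 197, running total 197.00
- D (73/11 per unit): all 11 → value 73, running total 270.00
- C (96/20 per unit): all 20 → value 96, running total 366.00
- A (71/35 per unit): 2 of 35 → value 2×71/35 = 4.0571, running total 370.06
Total 370.06.

370.06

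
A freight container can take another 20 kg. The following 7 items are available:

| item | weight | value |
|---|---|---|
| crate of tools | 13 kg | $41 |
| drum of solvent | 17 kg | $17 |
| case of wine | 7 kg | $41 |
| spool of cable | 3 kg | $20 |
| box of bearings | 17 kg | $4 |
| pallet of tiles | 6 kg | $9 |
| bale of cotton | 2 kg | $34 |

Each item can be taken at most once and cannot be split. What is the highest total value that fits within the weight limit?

Check high-value combinations within 20 kg:
- case of wine+spool of cable+pallet of tiles+bale of cotton: weight 7+3+6+2=18, value 41+20+9+34=104
- case of wine+spool of cable+bale of cotton: weight 7+3+2=12, value 41+20+34=95
- crate of tools+spool of cable+bale of cotton: weight 13+3+2=18, value 41+20+34=95
- case of wine+pallet of tiles+bale of cotton: weight 7+6+2=15, value 41+9+34=84
- crate of tools+case of wine: weight 13+7=20, value 41+41=82
Best: $104.

$104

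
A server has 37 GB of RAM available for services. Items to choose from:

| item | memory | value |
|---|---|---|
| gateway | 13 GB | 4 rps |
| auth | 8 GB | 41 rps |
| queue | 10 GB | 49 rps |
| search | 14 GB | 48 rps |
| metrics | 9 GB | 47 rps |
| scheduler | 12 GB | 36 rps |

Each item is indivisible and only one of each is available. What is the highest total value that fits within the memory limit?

144 rps

This is a 0/1 knapsack; check combinations near the capacity.
- queue+search+metrics: memory 10+14+9=33, value 49+48+47=144
- auth+queue+search: memory 8+10+14=32, value 41+49+48=138
- auth+queue+metrics: memory 8+10+9=27, value 41+49+47=137
- auth+search+metrics: memory 8+14+9=31, value 41+48+47=136
Best: 144 rps.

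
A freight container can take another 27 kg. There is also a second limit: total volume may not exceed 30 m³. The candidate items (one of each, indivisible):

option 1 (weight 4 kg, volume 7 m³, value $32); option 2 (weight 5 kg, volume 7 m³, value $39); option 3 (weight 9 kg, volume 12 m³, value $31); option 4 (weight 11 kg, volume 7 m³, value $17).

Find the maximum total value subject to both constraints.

Feasible sets respecting both limits:
- option 1+option 2+option 3: weight 18, volume 26, value 102
- option 1+option 2+option 4: weight 20, volume 21, value 88
- option 2+option 3+option 4: weight 25, volume 26, value 87
- option 1+option 3+option 4: weight 24, volume 26, value 80
Best: $102.

$102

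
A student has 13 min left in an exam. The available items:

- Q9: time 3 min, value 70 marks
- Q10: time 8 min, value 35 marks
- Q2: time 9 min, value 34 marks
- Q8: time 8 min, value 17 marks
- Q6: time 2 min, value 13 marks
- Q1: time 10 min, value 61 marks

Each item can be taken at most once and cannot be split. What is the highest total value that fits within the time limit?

Check high-value combinations within 13 min:
- Q9+Q1: time 3+10=13, value 70+61=131
- Q9+Q10+Q6: time 3+8+2=13, value 70+35+13=118
- Q9+Q10: time 3+8=11, value 70+35=105
- Q9+Q2: time 3+9=12, value 70+34=104
Best: 131 marks.

131 marks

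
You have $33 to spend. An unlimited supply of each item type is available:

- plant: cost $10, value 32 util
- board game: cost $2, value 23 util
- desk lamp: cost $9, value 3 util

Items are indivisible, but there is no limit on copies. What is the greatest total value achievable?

Best value-per-unit is board game at 23/2, and filling with it alone uses cost 16×2=32. No mix of the others beats 16×23 = 368.

368 util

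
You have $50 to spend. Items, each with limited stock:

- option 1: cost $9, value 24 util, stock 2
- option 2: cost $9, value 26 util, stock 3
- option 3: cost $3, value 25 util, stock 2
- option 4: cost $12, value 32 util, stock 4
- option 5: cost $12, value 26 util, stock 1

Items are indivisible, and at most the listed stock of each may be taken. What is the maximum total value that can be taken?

166 util

Top feasible selections:
- 2×option 2 + 2×option 3 + 2×option 4: cost 48, value 166
- 1×option 1 + 1×option 2 + 2×option 3 + 2×option 4: cost 48, value 164
- 2×option 1 + 2×option 3 + 2×option 4: cost 48, value 162
- 3×option 2 + 2×option 3 + 1×option 4: cost 45, value 160
Best: 166 util.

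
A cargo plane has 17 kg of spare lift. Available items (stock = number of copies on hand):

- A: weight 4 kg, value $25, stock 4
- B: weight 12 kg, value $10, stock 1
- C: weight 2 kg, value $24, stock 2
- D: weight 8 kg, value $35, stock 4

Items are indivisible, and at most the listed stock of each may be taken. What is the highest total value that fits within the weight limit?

$123

Best selections within weight 17 and stock limits:
- 3×A + 2×C: weight 16, value 123
- 1×A + 2×C + 1×D: weight 16, value 108
- 4×A: weight 16, value 100
Best: $123.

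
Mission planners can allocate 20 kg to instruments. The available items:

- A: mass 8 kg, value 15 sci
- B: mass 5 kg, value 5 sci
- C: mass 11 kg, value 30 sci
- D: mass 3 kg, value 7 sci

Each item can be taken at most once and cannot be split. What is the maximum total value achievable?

Check high-value combinations within 20 kg:
- A+C: mass 8+11=19, value 15+30=45
- B+C+D: mass 5+11+3=19, value 5+30+7=42
- C+D: mass 11+3=14, value 30+7=37
- B+C: mass 5+11=16, value 5+30=35
- C: mass 11, value 30
Best: 45 sci.

45 sci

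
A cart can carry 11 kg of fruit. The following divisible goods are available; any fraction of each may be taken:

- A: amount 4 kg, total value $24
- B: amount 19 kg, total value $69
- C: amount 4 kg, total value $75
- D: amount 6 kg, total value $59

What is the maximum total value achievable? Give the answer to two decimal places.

Take in order of value per unit:
- C (75/4 per unit): all 4 → value 75, running total 75.00
- D (59/6 per unit): all 6 → value 59, running total 134.00
- A (24/4 per unit): 1 of 4 → value 1×24/4 = 6.0000, running total 140.00
Total 140.00.

140.00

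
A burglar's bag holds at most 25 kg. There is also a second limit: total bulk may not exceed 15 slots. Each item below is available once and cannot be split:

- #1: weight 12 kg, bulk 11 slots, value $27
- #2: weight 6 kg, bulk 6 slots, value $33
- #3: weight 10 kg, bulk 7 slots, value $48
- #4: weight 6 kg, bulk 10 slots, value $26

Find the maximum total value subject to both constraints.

Feasible sets respecting both limits:
- #2+#3: weight 16, bulk 13, value 81
- #3: weight 10, bulk 7, value 48
- #2: weight 6, bulk 6, value 33
Best: $81.

$81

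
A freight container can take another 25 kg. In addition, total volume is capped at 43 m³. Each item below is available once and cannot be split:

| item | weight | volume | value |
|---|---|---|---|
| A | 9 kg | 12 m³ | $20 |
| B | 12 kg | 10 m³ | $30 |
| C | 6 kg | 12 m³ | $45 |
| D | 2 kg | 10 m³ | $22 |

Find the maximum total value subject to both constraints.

$97

Feasible sets respecting both limits:
- B+C+D: weight 20, volume 32, value 97
- A+C+D: weight 17, volume 34, value 87
- B+C: weight 18, volume 22, value 75
- A+B+D: weight 23, volume 32, value 72
Best: $97.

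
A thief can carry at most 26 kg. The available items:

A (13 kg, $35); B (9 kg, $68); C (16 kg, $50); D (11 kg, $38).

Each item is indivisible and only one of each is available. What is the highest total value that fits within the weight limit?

Check high-value combinations within 26 kg:
- B+C: weight 9+16=25, value 68+50=118
- B+D: weight 9+11=20, value 68+38=106
- A+B: weight 13+9=22, value 35+68=103
- A+D: weight 13+11=24, value 35+38=73
- B: weight 9, value 68
Best: $118.

$118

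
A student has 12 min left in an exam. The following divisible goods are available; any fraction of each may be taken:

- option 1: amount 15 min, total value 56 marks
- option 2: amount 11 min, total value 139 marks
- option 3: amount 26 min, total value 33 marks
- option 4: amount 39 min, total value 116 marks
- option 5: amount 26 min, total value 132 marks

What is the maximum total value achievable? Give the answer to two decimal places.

Take in order of value per unit:
- option 2 (139/11 per unit): all 11 → value 139, running total 139.00
- option 5 (132/26 per unit): 1 of 26 → value 1×132/26 = 5.0769, running total 144.08
Total 144.08.

144.08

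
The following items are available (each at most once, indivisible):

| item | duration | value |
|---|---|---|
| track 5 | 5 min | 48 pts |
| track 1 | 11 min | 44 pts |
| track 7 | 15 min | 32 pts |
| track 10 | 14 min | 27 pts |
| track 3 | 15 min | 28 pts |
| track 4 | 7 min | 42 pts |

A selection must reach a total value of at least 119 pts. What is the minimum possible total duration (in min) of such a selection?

Subsets with value ≥ 119, sorted by total duration:
- track 5+track 1+track 4: duration 23, value 134
- track 5+track 7+track 4: duration 27, value 122
- track 5+track 1+track 10: duration 30, value 119
- track 5+track 1+track 7: duration 31, value 124
Minimum duration: 23 min.

23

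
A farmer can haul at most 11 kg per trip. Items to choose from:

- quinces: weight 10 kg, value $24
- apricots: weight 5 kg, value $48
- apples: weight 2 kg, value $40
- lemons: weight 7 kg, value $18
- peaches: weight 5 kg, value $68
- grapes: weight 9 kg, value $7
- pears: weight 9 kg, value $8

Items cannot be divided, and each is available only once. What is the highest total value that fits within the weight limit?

$116

This is a 0/1 knapsack; check combinations near the capacity.
- apricots+peaches: weight 5+5=10, value 48+68=116
- apples+peaches: weight 2+5=7, value 40+68=108
- apricots+apples: weight 5+2=7, value 48+40=88
Best: $116.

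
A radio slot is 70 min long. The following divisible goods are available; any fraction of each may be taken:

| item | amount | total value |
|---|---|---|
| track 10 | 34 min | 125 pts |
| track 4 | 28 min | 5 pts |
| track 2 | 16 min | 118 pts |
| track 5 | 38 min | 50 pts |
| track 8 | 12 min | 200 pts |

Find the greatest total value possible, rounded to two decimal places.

Take in order of value per unit:
- track 8 (200/12 per unit): all 12 → value 200, running total 200.00
- track 2 (118/16 per unit): all 16 → value 118, running total 318.00
- track 10 (125/34 per unit): all 34 → value 125, running total 443.00
- track 5 (50/38 per unit): 8 of 38 → value 8×50/38 = 10.5263, running total 453.53
Total 453.53.

453.53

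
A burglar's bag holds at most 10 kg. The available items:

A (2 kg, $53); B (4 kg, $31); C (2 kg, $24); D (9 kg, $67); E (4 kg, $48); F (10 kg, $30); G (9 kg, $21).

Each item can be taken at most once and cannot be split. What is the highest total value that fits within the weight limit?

Check high-value combinations within 10 kg:
- A+B+E: weight 2+4+4=10, value 53+31+48=132
- A+C+E: weight 2+2+4=8, value 53+24+48=125
- A+B+C: weight 2+4+2=8, value 53+31+24=108
Best: $132.

$132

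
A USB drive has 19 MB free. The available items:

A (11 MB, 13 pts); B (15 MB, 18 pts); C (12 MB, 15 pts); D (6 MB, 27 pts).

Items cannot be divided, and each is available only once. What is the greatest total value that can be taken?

This is a 0/1 knapsack; check combinations near the capacity.
- C+D: size 12+6=18, value 15+27=42
- A+D: size 11+6=17, value 13+27=40
- D: size 6, value 27
- B: size 15, value 18
Best: 42 pts.

42 pts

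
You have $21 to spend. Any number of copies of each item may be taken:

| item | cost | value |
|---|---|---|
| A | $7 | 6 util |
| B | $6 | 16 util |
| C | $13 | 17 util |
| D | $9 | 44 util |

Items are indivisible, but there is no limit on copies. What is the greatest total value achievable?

88 util

Best value-per-unit is D at 44/9, and filling with it alone uses cost 2×9=18. No mix of the others beats 2×44 = 88.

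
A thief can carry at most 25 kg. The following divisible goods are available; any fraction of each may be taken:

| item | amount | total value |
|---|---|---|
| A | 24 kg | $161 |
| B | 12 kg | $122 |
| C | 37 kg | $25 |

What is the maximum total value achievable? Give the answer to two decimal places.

209.21

Take in order of value per unit:
- B (122/12 per unit): all 12 → value 122, running total 122.00
- A (161/24 per unit): 13 of 24 → value 13×161/24 = 87.2083, running total 209.21
Total 209.21.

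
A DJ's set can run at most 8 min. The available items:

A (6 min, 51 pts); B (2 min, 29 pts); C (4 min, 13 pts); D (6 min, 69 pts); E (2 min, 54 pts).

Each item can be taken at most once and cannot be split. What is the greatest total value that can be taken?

123 pts

Check high-value combinations within 8 min:
- D+E: duration 6+2=8, value 69+54=123
- A+E: duration 6+2=8, value 51+54=105
- B+D: duration 2+6=8, value 29+69=98
- B+C+E: duration 2+4+2=8, value 29+13+54=96
Best: 123 pts.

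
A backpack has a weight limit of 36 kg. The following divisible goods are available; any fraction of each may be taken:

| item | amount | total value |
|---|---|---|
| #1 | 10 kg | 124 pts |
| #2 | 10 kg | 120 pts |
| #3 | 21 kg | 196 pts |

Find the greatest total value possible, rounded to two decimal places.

393.33

Take in order of value per unit:
- #1 (124/10 per unit): all 10 → value 124, running total 124.00
- #2 (120/10 per unit): all 10 → value 120, running total 244.00
- #3 (196/21 per unit): 16 of 21 → value 16×196/21 = 149.3333, running total 393.33
Total 393.33.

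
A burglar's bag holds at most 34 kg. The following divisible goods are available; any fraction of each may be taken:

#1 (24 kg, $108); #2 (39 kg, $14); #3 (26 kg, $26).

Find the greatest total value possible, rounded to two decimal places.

Take in order of value per unit:
- #1 (108/24 per unit): all 24 → value 108, running total 108.00
- #3 (26/26 per unit): 10 of 26 → value 10×26/26 = 10.0000, running total 118.00
Total 118.00.

118.00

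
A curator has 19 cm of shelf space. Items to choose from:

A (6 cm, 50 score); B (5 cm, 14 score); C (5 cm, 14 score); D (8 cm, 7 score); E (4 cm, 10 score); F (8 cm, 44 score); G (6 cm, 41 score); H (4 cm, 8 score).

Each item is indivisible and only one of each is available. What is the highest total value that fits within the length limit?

108 score

Check high-value combinations within 19 cm:
- A+B+F: length 6+5+8=19, value 50+14+44=108
- A+C+F: length 6+5+8=19, value 50+14+44=108
- A+B+G: length 6+5+6=17, value 50+14+41=105
Best: 108 score.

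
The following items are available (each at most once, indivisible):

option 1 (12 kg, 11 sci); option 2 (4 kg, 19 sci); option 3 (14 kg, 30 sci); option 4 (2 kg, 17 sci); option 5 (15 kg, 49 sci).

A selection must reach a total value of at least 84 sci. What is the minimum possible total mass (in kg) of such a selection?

Subsets with value ≥ 84, sorted by total mass:
- option 2+option 4+option 5: mass 21, value 85
- option 3+option 4+option 5: mass 31, value 96
Minimum mass: 21 kg.

21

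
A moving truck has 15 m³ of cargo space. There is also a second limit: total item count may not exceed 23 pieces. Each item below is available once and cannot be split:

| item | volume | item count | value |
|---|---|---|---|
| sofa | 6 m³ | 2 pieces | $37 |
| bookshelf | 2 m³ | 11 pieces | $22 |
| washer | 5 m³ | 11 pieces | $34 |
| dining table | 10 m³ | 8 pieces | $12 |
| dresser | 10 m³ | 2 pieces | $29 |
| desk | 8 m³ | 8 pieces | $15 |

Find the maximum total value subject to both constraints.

$71

Feasible sets respecting both limits:
- sofa+washer: volume 11, item count 13, value 71
- washer+dresser: volume 15, item count 13, value 63
- sofa+bookshelf: volume 8, item count 13, value 59
Best: $71.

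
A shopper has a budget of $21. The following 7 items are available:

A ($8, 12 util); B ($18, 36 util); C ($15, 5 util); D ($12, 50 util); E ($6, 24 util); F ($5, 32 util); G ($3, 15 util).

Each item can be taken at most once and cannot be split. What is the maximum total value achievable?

This is a 0/1 knapsack; check combinations near the capacity.
- D+F+G: cost 12+5+3=20, value 50+32+15=97
- D+E+G: cost 12+6+3=21, value 50+24+15=89
- D+F: cost 12+5=17, value 50+32=82
Best: 97 util.

97 util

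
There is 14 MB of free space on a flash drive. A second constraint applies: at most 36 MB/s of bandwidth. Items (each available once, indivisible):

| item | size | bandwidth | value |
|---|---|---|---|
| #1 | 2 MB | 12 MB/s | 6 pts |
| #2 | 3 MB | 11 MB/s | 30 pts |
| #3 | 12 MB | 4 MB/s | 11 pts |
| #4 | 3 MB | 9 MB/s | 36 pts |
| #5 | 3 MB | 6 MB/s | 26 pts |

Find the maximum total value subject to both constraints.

92 pts

Feasible sets respecting both limits:
- #2+#4+#5: size 9, bandwidth 26, value 92
- #1+#2+#4: size 8, bandwidth 32, value 72
- #1+#4+#5: size 8, bandwidth 27, value 68
- #2+#4: size 6, bandwidth 20, value 66
Best: 92 pts.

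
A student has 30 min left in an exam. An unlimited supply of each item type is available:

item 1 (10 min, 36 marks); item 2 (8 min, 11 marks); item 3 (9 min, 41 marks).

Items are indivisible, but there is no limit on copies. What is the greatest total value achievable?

123 marks

Best value-per-unit is item 3 at 41/9, and filling with it alone uses time 3×9=27. No mix of the others beats 3×41 = 123.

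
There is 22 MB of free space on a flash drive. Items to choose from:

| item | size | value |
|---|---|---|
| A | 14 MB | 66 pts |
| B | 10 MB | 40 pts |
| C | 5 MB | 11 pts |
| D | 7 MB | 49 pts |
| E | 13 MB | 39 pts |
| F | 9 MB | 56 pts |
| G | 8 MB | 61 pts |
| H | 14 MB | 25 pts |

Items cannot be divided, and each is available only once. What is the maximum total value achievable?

Check high-value combinations within 22 MB:
- C+F+G: size 5+9+8=22, value 11+56+61=128
- A+G: size 14+8=22, value 66+61=127
- C+D+G: size 5+7+8=20, value 11+49+61=121
- F+G: size 9+8=17, value 56+61=117
Best: 128 pts.

128 pts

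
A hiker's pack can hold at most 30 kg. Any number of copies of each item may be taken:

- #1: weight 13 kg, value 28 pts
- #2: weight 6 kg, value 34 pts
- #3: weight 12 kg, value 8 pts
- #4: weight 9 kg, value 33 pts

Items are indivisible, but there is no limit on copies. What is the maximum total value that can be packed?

170 pts

Best value-per-unit is #2 at 34/6, and filling with it alone uses weight 5×6=30. No mix of the others beats 5×34 = 170.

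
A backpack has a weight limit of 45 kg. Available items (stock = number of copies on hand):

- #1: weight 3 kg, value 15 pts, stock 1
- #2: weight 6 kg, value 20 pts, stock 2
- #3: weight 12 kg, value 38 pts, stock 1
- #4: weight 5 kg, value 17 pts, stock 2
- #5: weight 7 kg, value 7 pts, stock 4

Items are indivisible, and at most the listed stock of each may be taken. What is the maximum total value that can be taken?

Top feasible selections:
- 1×#1 + 2×#2 + 1×#3 + 2×#4 + 1×#5: weight 44, value 134
- 1×#1 + 2×#2 + 1×#3 + 2×#4: weight 37, value 127
Best: 134 pts.

134 pts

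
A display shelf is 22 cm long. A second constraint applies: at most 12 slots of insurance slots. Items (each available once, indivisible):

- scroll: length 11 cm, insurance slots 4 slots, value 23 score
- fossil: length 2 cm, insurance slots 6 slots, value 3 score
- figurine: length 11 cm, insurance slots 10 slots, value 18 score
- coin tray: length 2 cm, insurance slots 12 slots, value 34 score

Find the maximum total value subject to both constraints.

Feasible sets respecting both limits:
- coin tray: length 2, insurance slots 12, value 34
- scroll+fossil: length 13, insurance slots 10, value 26
- scroll: length 11, insurance slots 4, value 23
- figurine: length 11, insurance slots 10, value 18
Best: 34 score.

34 score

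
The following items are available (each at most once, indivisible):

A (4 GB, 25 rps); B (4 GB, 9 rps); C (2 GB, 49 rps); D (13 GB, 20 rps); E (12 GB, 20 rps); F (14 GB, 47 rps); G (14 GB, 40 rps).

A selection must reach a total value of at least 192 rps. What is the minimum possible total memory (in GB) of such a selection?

Subsets with value ≥ 192, sorted by total memory:
- A+C+D+E+F+G: memory 59, value 201
- A+B+C+D+E+F+G: memory 63, value 210
Minimum memory: 59 GB.

59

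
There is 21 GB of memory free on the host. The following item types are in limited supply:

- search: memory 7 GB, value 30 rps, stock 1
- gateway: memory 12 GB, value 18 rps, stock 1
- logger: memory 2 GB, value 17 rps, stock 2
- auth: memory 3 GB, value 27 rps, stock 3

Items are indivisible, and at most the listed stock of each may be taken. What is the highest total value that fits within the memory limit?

Best selections within memory 21 and stock limits:
- 1×search + 2×logger + 3×auth: memory 20, value 145
- 1×search + 1×logger + 3×auth: memory 18, value 128
- 1×search + 2×logger + 2×auth: memory 17, value 118
Best: 145 rps.

145 rps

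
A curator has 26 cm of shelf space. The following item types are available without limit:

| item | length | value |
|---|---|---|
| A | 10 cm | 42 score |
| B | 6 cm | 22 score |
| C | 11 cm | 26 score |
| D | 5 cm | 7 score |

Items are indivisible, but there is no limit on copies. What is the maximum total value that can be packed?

Best value-per-unit is A at 42/10; filling with it alone gives 2×42 = 84.
Optimal mix: 2×A + 1×B → length 26, value 106.

106 score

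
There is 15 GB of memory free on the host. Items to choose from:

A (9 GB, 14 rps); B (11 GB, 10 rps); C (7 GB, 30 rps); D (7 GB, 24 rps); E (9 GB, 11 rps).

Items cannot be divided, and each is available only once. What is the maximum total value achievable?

Check high-value combinations within 15 GB:
- C+D: memory 7+7=14, value 30+24=54
- C: memory 7, value 30
- D: memory 7, value 24
- A: memory 9, value 14
Best: 54 rps.

54 rps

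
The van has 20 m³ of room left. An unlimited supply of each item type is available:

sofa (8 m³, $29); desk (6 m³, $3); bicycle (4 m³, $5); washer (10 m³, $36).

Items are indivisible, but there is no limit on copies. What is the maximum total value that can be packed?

$72

Best value-per-unit is sofa at 29/8; filling with it alone gives 2×29 = 58.
Optimal mix: 2×washer → volume 20, value 72.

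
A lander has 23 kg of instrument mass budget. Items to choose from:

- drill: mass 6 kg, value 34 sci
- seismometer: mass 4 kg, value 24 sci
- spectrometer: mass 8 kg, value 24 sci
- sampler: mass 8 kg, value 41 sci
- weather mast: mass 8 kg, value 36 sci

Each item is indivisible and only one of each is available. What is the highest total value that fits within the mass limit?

Check high-value combinations within 23 kg:
- drill+sampler+weather mast: mass 6+8+8=22, value 34+41+36=111
- seismometer+sampler+weather mast: mass 4+8+8=20, value 24+41+36=101
- drill+seismometer+sampler: mass 6+4+8=18, value 34+24+41=99
- drill+spectrometer+sampler: mass 6+8+8=22, value 34+24+41=99
Best: 111 sci.

111 sci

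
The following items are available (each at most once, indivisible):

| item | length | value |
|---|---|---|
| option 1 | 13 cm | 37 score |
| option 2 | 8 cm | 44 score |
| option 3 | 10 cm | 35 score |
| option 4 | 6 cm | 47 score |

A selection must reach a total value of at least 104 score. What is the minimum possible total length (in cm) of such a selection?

24

Subsets with value ≥ 104, sorted by total length:
- option 2+option 3+option 4: length 24, value 126
- option 1+option 2+option 4: length 27, value 128
Minimum length: 24 cm.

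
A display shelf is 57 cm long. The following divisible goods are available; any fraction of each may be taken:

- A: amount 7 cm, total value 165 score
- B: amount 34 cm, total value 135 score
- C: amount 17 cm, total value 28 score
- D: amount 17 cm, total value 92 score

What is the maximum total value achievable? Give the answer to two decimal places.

388.03

Take in order of value per unit:
- A (165/7 per unit): all 7 → value 165, running total 165.00
- D (92/17 per unit): all 17 → value 92, running total 257.00
- B (135/34 per unit): 33 of 34 → value 33×135/34 = 131.0294, running total 388.03
Total 388.03.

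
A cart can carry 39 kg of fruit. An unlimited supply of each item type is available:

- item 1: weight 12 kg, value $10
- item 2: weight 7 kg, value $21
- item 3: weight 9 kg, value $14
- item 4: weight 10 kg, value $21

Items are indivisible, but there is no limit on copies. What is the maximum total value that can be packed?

$105

Best value-per-unit is item 2 at 21/7, and filling with it alone uses weight 5×7=35. No mix of the others beats 5×21 = 105.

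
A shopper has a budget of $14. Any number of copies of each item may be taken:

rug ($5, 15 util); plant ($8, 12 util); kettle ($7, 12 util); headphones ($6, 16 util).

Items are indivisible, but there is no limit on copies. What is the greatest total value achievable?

Best value-per-unit is rug at 15/5; filling with it alone gives 2×15 = 30.
Optimal mix: 2×headphones → cost 12, value 32.

32 util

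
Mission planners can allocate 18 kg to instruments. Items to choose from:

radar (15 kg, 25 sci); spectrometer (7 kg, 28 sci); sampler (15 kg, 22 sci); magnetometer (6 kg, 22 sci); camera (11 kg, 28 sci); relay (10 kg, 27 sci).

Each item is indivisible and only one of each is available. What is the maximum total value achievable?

56 sci

Check high-value combinations within 18 kg:
- spectrometer+camera: mass 7+11=18, value 28+28=56
- spectrometer+relay: mass 7+10=17, value 28+27=55
- spectrometer+magnetometer: mass 7+6=13, value 28+22=50
Best: 56 sci.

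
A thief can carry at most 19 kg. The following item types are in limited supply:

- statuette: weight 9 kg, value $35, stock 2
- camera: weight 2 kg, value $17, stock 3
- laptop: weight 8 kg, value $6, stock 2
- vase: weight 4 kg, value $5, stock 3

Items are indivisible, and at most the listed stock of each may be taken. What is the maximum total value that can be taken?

$91

Best selections within weight 19 and stock limits:
- 1×statuette + 3×camera + 1×vase: weight 19, value 91
- 1×statuette + 3×camera: weight 15, value 86
- 1×statuette + 2×camera + 1×vase: weight 17, value 74
- 2×statuette: weight 18, value 70
Best: $91.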